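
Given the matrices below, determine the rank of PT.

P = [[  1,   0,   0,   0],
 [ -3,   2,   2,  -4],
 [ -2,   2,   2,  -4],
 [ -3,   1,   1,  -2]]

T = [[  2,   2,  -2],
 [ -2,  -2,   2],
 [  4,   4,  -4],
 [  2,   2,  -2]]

First compute PT:
[[  2,   2,  -2],
 [-10, -10,  10],
 [ -8,  -8,   8],
 [ -8,  -8,   8]]
Now row reduce the product.
R2 ← R2 + (5)·R1: [0, 0, 0]
R3 ← R3 + (4)·R1: [0, 0, 0]
R4 ← R4 + (4)·R1: [0, 0, 0]
1 nonzero row, so rank(PT) = 1.

1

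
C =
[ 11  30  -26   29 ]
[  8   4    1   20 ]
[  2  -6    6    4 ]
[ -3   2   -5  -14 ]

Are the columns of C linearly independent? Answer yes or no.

Row reduce C to echelon form.
R2 ← R2 − (8/11)·R1: [0, -196/11, 219/11, -12/11]
R3 ← R3 − (2/11)·R1: [0, -126/11, 118/11, -14/11]
R4 ← R4 + (3/11)·R1: [0, 112/11, -133/11, -67/11]
R3 ← R3 − (9/14)·R2: [0, 0, -29/14, -4/7]
R4 ← R4 + (4/7)·R2: [0, 0, -5/7, -47/7]
R4 ← R4 − (10/29)·R3: [0, 0, 0, -189/29]
4 pivots among 4 columns.
Every column is a pivot column, so the columns are linearly independent.

yes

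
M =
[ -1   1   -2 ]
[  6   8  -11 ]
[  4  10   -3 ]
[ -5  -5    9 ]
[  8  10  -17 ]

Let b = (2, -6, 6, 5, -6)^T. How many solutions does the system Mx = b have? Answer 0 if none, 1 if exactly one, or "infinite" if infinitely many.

0

Row reduce the augmented matrix [M | b].
R2 ← R2 + (6)·R1: [0, 14, -23, 6]
R3 ← R3 + (4)·R1: [0, 14, -11, 14]
R4 ← R4 − (5)·R1: [0, -10, 19, -5]
R5 ← R5 + (8)·R1: [0, 18, -33, 10]
R3 ← R3 − R2: [0, 0, 12, 8]
R4 ← R4 + (5/7)·R2: [0, 0, 18/7, -5/7]
R5 ← R5 − (9/7)·R2: [0, 0, -24/7, 16/7]
R4 ← R4 − (3/14)·R3: [0, 0, 0, -17/7]
R5 ← R5 + (2/7)·R3: [0, 0, 0, 32/7]
R5 ← R5 + (32/17)·R4: [0, 0, 0, 0]
The echelon form has 4 nonzero rows; the last pivot sits in the augmented column, so rank(M) = 3 but rank([M|b]) = 4.
Since the ranks differ, the system is inconsistent.
It has no solutions.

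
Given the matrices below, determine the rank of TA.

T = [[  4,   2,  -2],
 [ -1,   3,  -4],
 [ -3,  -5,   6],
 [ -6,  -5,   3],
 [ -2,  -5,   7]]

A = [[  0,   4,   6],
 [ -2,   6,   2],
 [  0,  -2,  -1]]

First compute TA:
[[ -4,  32,  30],
 [ -6,  22,   4],
 [ 10, -54, -34],
 [ 10, -60, -49],
 [ 10, -52, -29]]
Now row reduce the product.
R2 ← R2 − (3/2)·R1: [0, -26, -41]
R3 ← R3 + (5/2)·R1: [0, 26, 41]
R4 ← R4 + (5/2)·R1: [0, 20, 26]
R5 ← R5 + (5/2)·R1: [0, 28, 46]
R3 ← R3 + R2: [0, 0, 0]
R4 ← R4 + (10/13)·R2: [0, 0, -72/13]
R5 ← R5 + (14/13)·R2: [0, 0, 24/13]
Swap R3 ↔ R4
R5 ← R5 + (1/3)·R3: [0, 0, 0]
3 nonzero rows, so rank(TA) = 3.

3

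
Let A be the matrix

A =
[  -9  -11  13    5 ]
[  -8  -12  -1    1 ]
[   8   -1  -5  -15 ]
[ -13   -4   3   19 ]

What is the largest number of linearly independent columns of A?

Row reduce to echelon form.
R2 ← R2 − (8/9)·R1: [0, -20/9, -113/9, -31/9]
R3 ← R3 + (8/9)·R1: [0, -97/9, 59/9, -95/9]
R4 ← R4 − (13/9)·R1: [0, 107/9, -142/9, 106/9]
R3 ← R3 − (97/20)·R2: [0, 0, 1349/20, 123/20]
R4 ← R4 + (107/20)·R2: [0, 0, -1659/20, -133/20]
R4 ← R4 + (1659/1349)·R3: [0, 0, 0, 1232/1349]
Echelon form has 4 nonzero rows, so rank(A) = 4.
The rank gives the maximum number of linearly independent columns: 4.

4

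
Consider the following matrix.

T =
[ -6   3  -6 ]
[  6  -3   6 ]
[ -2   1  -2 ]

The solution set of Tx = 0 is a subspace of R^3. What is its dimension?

Row reduce to echelon form.
R2 ← R2 + R1: [0, 0, 0]
R3 ← R3 − (1/3)·R1: [0, 0, 0]
1 nonzero row, so rank(T) = 1.
T has 3 columns; by rank–nullity, nullity = 3 − 1 = 2.

2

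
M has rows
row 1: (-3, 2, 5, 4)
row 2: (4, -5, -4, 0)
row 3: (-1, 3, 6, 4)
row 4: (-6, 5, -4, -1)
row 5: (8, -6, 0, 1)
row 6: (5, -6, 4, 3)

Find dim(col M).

4

Row reduce to echelon form.
R2 ← R2 + (4/3)·R1: [0, -7/3, 8/3, 16/3]
R3 ← R3 − (1/3)·R1: [0, 7/3, 13/3, 8/3]
R4 ← R4 − (2)·R1: [0, 1, -14, -9]
R5 ← R5 + (8/3)·R1: [0, -2/3, 40/3, 35/3]
R6 ← R6 + (5/3)·R1: [0, -8/3, 37/3, 29/3]
R3 ← R3 + R2: [0, 0, 7, 8]
R4 ← R4 + (3/7)·R2: [0, 0, -90/7, -47/7]
R5 ← R5 − (2/7)·R2: [0, 0, 88/7, 71/7]
R6 ← R6 − (8/7)·R2: [0, 0, 65/7, 25/7]
R4 ← R4 + (90/49)·R3: [0, 0, 0, 391/49]
R5 ← R5 − (88/49)·R3: [0, 0, 0, -207/49]
R6 ← R6 − (65/49)·R3: [0, 0, 0, -345/49]
R5 ← R5 + (9/17)·R4: [0, 0, 0, 0]
R6 ← R6 + (15/17)·R4: [0, 0, 0, 0]
Echelon form has 4 nonzero rows, so rank(M) = 4.
The column space has dimension equal to the rank: 4.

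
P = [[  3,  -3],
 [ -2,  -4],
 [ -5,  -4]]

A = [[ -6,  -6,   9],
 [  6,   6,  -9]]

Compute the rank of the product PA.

First compute PA:
[[-36, -36,  54],
 [-12, -12,  18],
 [  6,   6,  -9]]
Now row reduce the product.
R2 ← R2 − (1/3)·R1: [0, 0, 0]
R3 ← R3 + (1/6)·R1: [0, 0, 0]
1 nonzero row, so rank(PA) = 1.

1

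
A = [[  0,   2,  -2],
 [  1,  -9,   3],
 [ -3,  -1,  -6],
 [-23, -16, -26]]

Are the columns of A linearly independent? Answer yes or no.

Row reduce A to echelon form.
Swap R1 ↔ R2
R3 ← R3 + (3)·R1: [0, -28, 3]
R4 ← R4 + (23)·R1: [0, -223, 43]
R3 ← R3 + (14)·R2: [0, 0, -25]
R4 ← R4 + (223/2)·R2: [0, 0, -180]
R4 ← R4 − (36/5)·R3: [0, 0, 0]
3 pivots among 3 columns.
Every column is a pivot column, so the columns are linearly independent.

yes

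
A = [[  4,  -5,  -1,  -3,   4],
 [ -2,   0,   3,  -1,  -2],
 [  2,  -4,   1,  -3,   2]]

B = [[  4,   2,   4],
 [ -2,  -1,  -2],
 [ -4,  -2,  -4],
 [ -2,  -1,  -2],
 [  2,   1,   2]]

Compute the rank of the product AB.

1

First compute AB:
[[ 44,  22,  44],
 [-22, -11, -22],
 [ 22,  11,  22]]
Now row reduce the product.
R2 ← R2 + (1/2)·R1: [0, 0, 0]
R3 ← R3 − (1/2)·R1: [0, 0, 0]
1 nonzero row, so rank(AB) = 1.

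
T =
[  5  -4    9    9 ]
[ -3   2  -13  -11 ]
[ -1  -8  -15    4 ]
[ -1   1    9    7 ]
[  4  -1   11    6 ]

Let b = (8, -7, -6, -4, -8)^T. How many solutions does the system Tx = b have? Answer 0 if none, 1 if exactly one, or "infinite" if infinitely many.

Row reduce the augmented matrix [T | b].
R2 ← R2 + (3/5)·R1: [0, -2/5, -38/5, -28/5, -11/5]
R3 ← R3 + (1/5)·R1: [0, -44/5, -66/5, 29/5, -22/5]
R4 ← R4 + (1/5)·R1: [0, 1/5, 54/5, 44/5, -12/5]
R5 ← R5 − (4/5)·R1: [0, 11/5, 19/5, -6/5, -72/5]
R3 ← R3 − (22)·R2: [0, 0, 154, 129, 44]
R4 ← R4 + (1/2)·R2: [0, 0, 7, 6, -7/2]
R5 ← R5 + (11/2)·R2: [0, 0, -38, -32, -53/2]
R4 ← R4 − (1/22)·R3: [0, 0, 0, 3/22, -11/2]
R5 ← R5 + (19/77)·R3: [0, 0, 0, -13/77, -219/14]
R5 ← R5 + (26/21)·R4: [0, 0, 0, 0, -943/42]
The echelon form has 5 nonzero rows; the last pivot sits in the augmented column, so rank(T) = 4 but rank([T|b]) = 5.
Since the ranks differ, the system is inconsistent.
It has no solutions.

0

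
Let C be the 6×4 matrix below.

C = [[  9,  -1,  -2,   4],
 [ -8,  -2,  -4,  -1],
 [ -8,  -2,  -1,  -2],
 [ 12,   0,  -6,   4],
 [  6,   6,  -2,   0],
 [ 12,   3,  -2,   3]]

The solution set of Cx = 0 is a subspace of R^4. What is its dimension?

0

Row reduce to echelon form.
R2 ← R2 + (8/9)·R1: [0, -26/9, -52/9, 23/9]
R3 ← R3 + (8/9)·R1: [0, -26/9, -25/9, 14/9]
R4 ← R4 − (4/3)·R1: [0, 4/3, -10/3, -4/3]
R5 ← R5 − (2/3)·R1: [0, 20/3, -2/3, -8/3]
R6 ← R6 − (4/3)·R1: [0, 13/3, 2/3, -7/3]
R3 ← R3 − R2: [0, 0, 3, -1]
R4 ← R4 + (6/13)·R2: [0, 0, -6, -2/13]
R5 ← R5 + (30/13)·R2: [0, 0, -14, 42/13]
R6 ← R6 + (3/2)·R2: [0, 0, -8, 3/2]
R4 ← R4 + (2)·R3: [0, 0, 0, -28/13]
R5 ← R5 + (14/3)·R3: [0, 0, 0, -56/39]
R6 ← R6 + (8/3)·R3: [0, 0, 0, -7/6]
R5 ← R5 − (2/3)·R4: [0, 0, 0, 0]
R6 ← R6 − (13/24)·R4: [0, 0, 0, 0]
4 nonzero rows, so rank(C) = 4.
C has 4 columns; by rank–nullity, nullity = 4 − 4 = 0.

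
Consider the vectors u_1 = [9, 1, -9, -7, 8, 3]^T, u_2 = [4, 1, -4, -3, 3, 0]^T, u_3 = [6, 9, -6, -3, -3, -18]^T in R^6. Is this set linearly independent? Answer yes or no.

no

Form the matrix with these vectors as rows and row reduce.
R2 ← R2 − (4/9)·R1: [0, 5/9, 0, 1/9, -5/9, -4/3]
R3 ← R3 − (2/3)·R1: [0, 25/3, 0, 5/3, -25/3, -20]
R3 ← R3 − (15)·R2: [0, 0, 0, 0, 0, 0]
2 nonzero rows, so the 3 vectors span a space of dimension 2.
Since 2 < 3, the vectors are linearly dependent.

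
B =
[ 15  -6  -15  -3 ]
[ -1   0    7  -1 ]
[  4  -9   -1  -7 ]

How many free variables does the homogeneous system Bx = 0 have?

Row reduce to echelon form.
R2 ← R2 + (1/15)·R1: [0, -2/5, 6, -6/5]
R3 ← R3 − (4/15)·R1: [0, -37/5, 3, -31/5]
R3 ← R3 − (37/2)·R2: [0, 0, -108, 16]
3 nonzero rows, so rank(B) = 3.
B has 4 columns; by rank–nullity, nullity = 4 − 3 = 1.

1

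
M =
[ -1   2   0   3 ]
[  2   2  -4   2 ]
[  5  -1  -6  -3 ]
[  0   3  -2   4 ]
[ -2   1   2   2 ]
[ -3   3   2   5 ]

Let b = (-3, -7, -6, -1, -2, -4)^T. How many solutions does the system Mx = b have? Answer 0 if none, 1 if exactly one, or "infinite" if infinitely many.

0

Row reduce the augmented matrix [M | b].
R2 ← R2 + (2)·R1: [0, 6, -4, 8, -13]
R3 ← R3 + (5)·R1: [0, 9, -6, 12, -21]
R5 ← R5 − (2)·R1: [0, -3, 2, -4, 4]
R6 ← R6 − (3)·R1: [0, -3, 2, -4, 5]
R3 ← R3 − (3/2)·R2: [0, 0, 0, 0, -3/2]
R4 ← R4 − (1/2)·R2: [0, 0, 0, 0, 11/2]
R5 ← R5 + (1/2)·R2: [0, 0, 0, 0, -5/2]
R6 ← R6 + (1/2)·R2: [0, 0, 0, 0, -3/2]
R4 ← R4 + (11/3)·R3: [0, 0, 0, 0, 0]
R5 ← R5 − (5/3)·R3: [0, 0, 0, 0, 0]
R6 ← R6 − R3: [0, 0, 0, 0, 0]
The echelon form has 3 nonzero rows; the last pivot sits in the augmented column, so rank(M) = 2 but rank([M|b]) = 3.
Since the ranks differ, the system is inconsistent.
It has no solutions.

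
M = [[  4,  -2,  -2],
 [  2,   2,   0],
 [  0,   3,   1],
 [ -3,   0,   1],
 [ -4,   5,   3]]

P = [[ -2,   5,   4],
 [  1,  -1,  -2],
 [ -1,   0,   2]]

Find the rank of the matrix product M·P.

2

First compute MP:
[[ -8,  22,  16],
 [ -2,   8,   4],
 [  2,  -3,  -4],
 [  5, -15, -10],
 [ 10, -25, -20]]
Now row reduce the product.
R2 ← R2 − (1/4)·R1: [0, 5/2, 0]
R3 ← R3 + (1/4)·R1: [0, 5/2, 0]
R4 ← R4 + (5/8)·R1: [0, -5/4, 0]
R5 ← R5 + (5/4)·R1: [0, 5/2, 0]
R3 ← R3 − R2: [0, 0, 0]
R4 ← R4 + (1/2)·R2: [0, 0, 0]
R5 ← R5 − R2: [0, 0, 0]
2 nonzero rows, so rank(MP) = 2.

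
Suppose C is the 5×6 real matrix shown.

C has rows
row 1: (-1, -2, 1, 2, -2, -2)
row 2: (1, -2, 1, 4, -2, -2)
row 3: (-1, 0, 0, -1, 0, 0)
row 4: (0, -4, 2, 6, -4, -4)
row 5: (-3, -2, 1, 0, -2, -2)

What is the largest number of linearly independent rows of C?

2

Row reduce to echelon form.
R2 ← R2 + R1: [0, -4, 2, 6, -4, -4]
R3 ← R3 − R1: [0, 2, -1, -3, 2, 2]
R5 ← R5 − (3)·R1: [0, 4, -2, -6, 4, 4]
R3 ← R3 + (1/2)·R2: [0, 0, 0, 0, 0, 0]
R4 ← R4 − R2: [0, 0, 0, 0, 0, 0]
R5 ← R5 + R2: [0, 0, 0, 0, 0, 0]
Echelon form has 2 nonzero rows, so rank(C) = 2.
The rank gives the maximum number of linearly independent rows: 2.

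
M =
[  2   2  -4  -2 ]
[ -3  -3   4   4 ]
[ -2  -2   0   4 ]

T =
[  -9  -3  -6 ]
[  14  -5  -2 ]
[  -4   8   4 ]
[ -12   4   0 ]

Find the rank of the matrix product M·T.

First compute MT:
[[ 50, -56, -32],
 [-79,  72,  40],
 [-58,  32,  16]]
Now row reduce the product.
R2 ← R2 + (79/50)·R1: [0, -412/25, -264/25]
R3 ← R3 + (29/25)·R1: [0, -824/25, -528/25]
R3 ← R3 − (2)·R2: [0, 0, 0]
2 nonzero rows, so rank(MT) = 2.

2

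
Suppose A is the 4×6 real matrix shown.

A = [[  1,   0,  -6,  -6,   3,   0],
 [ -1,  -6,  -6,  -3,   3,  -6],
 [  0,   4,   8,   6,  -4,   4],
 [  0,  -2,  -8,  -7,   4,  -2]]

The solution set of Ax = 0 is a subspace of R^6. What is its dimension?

3

Row reduce to echelon form.
R2 ← R2 + R1: [0, -6, -12, -9, 6, -6]
R3 ← R3 + (2/3)·R2: [0, 0, 0, 0, 0, 0]
R4 ← R4 − (1/3)·R2: [0, 0, -4, -4, 2, 0]
Swap R3 ↔ R4
3 nonzero rows, so rank(A) = 3.
A has 6 columns; by rank–nullity, nullity = 6 − 3 = 3.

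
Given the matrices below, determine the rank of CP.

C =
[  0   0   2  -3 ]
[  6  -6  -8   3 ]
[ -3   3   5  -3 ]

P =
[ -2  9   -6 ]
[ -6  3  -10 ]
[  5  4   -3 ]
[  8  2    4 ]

First compute CP:
[[-14,   2, -18],
 [  8,  10,  60],
 [-11,  -4, -39]]
Now row reduce the product.
R2 ← R2 + (4/7)·R1: [0, 78/7, 348/7]
R3 ← R3 − (11/14)·R1: [0, -39/7, -174/7]
R3 ← R3 + (1/2)·R2: [0, 0, 0]
2 nonzero rows, so rank(CP) = 2.

2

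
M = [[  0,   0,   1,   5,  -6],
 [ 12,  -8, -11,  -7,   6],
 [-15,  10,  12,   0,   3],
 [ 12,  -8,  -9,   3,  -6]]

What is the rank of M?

Row reduce to echelon form.
Swap R1 ↔ R2
R3 ← R3 + (5/4)·R1: [0, 0, -7/4, -35/4, 21/2]
R4 ← R4 − R1: [0, 0, 2, 10, -12]
R3 ← R3 + (7/4)·R2: [0, 0, 0, 0, 0]
R4 ← R4 − (2)·R2: [0, 0, 0, 0, 0]
Echelon form has 2 nonzero rows, so rank(M) = 2.

2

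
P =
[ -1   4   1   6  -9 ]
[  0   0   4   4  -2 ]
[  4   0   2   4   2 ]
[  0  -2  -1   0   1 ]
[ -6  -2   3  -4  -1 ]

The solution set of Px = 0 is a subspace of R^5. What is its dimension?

Row reduce to echelon form.
R3 ← R3 + (4)·R1: [0, 16, 6, 28, -34]
R5 ← R5 − (6)·R1: [0, -26, -3, -40, 53]
Swap R2 ↔ R3
R4 ← R4 + (1/8)·R2: [0, 0, -1/4, 7/2, -13/4]
R5 ← R5 + (13/8)·R2: [0, 0, 27/4, 11/2, -9/4]
R4 ← R4 + (1/16)·R3: [0, 0, 0, 15/4, -27/8]
R5 ← R5 − (27/16)·R3: [0, 0, 0, -5/4, 9/8]
R5 ← R5 + (1/3)·R4: [0, 0, 0, 0, 0]
4 nonzero rows, so rank(P) = 4.
P has 5 columns; by rank–nullity, nullity = 5 − 4 = 1.

1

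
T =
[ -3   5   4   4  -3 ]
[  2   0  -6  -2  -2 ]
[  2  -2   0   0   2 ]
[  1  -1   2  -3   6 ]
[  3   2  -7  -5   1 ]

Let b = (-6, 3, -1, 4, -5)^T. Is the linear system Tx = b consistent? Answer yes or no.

no

Row reduce the augmented matrix [T | b].
R2 ← R2 + (2/3)·R1: [0, 10/3, -10/3, 2/3, -4, -1]
R3 ← R3 + (2/3)·R1: [0, 4/3, 8/3, 8/3, 0, -5]
R4 ← R4 + (1/3)·R1: [0, 2/3, 10/3, -5/3, 5, 2]
R5 ← R5 + R1: [0, 7, -3, -1, -2, -11]
R3 ← R3 − (2/5)·R2: [0, 0, 4, 12/5, 8/5, -23/5]
R4 ← R4 − (1/5)·R2: [0, 0, 4, -9/5, 29/5, 11/5]
R5 ← R5 − (21/10)·R2: [0, 0, 4, -12/5, 32/5, -89/10]
R4 ← R4 − R3: [0, 0, 0, -21/5, 21/5, 34/5]
R5 ← R5 − R3: [0, 0, 0, -24/5, 24/5, -43/10]
R5 ← R5 − (8/7)·R4: [0, 0, 0, 0, 0, -169/14]
The echelon form has 5 nonzero rows; the last pivot sits in the augmented column, so rank(T) = 4 but rank([T|b]) = 5.
Since the ranks differ, the system is inconsistent.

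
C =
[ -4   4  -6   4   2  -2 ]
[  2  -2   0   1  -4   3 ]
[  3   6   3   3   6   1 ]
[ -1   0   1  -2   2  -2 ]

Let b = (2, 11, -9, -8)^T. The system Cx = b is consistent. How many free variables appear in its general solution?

Row reduce the augmented matrix [C | b].
R2 ← R2 + (1/2)·R1: [0, 0, -3, 3, -3, 2, 12]
R3 ← R3 + (3/4)·R1: [0, 9, -3/2, 6, 15/2, -1/2, -15/2]
R4 ← R4 − (1/4)·R1: [0, -1, 5/2, -3, 3/2, -3/2, -17/2]
Swap R2 ↔ R3
R4 ← R4 + (1/9)·R2: [0, 0, 7/3, -7/3, 7/3, -14/9, -28/3]
R4 ← R4 + (7/9)·R3: [0, 0, 0, 0, 0, 0, 0]
The echelon form has 3 nonzero rows, and every pivot lies in the first 6 columns, so rank(C) = rank([C|b]) = 3.
The system is consistent.
Free variables = (unknowns) − (rank) = 6 − 3 = 3.

3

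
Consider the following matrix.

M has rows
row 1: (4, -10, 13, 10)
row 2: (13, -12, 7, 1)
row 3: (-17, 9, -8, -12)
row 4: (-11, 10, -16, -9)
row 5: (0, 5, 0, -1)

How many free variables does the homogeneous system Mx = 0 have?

Row reduce to echelon form.
R2 ← R2 − (13/4)·R1: [0, 41/2, -141/4, -63/2]
R3 ← R3 + (17/4)·R1: [0, -67/2, 189/4, 61/2]
R4 ← R4 + (11/4)·R1: [0, -35/2, 79/4, 37/2]
R3 ← R3 + (67/41)·R2: [0, 0, -849/82, -860/41]
R4 ← R4 + (35/41)·R2: [0, 0, -424/41, -344/41]
R5 ← R5 − (10/41)·R2: [0, 0, 705/82, 274/41]
R4 ← R4 − (848/849)·R3: [0, 0, 0, 10664/849]
R5 ← R5 + (235/283)·R3: [0, 0, 0, -3038/283]
R5 ← R5 + (147/172)·R4: [0, 0, 0, 0]
4 nonzero rows, so rank(M) = 4.
M has 4 columns; by rank–nullity, nullity = 4 − 4 = 0.

0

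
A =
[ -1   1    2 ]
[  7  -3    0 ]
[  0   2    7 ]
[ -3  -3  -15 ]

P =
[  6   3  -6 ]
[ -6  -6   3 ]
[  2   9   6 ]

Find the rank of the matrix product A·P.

First compute AP:
[[ -8,   9,  21],
 [ 60,  39, -51],
 [  2,  51,  48],
 [-30, -126, -81]]
Now row reduce the product.
R2 ← R2 + (15/2)·R1: [0, 213/2, 213/2]
R3 ← R3 + (1/4)·R1: [0, 213/4, 213/4]
R4 ← R4 − (15/4)·R1: [0, -639/4, -639/4]
R3 ← R3 − (1/2)·R2: [0, 0, 0]
R4 ← R4 + (3/2)·R2: [0, 0, 0]
2 nonzero rows, so rank(AP) = 2.

2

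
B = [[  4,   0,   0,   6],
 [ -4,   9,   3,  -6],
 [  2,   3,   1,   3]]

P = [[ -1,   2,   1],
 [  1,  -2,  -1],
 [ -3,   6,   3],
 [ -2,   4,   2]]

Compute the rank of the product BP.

First compute BP:
[[-16,  32,  16],
 [ 16, -32, -16],
 [ -8,  16,   8]]
Now row reduce the product.
R2 ← R2 + R1: [0, 0, 0]
R3 ← R3 − (1/2)·R1: [0, 0, 0]
1 nonzero row, so rank(BP) = 1.

1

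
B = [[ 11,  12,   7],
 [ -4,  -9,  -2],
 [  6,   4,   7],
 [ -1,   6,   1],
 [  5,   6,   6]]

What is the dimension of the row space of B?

Row reduce to echelon form.
R2 ← R2 + (4/11)·R1: [0, -51/11, 6/11]
R3 ← R3 − (6/11)·R1: [0, -28/11, 35/11]
R4 ← R4 + (1/11)·R1: [0, 78/11, 18/11]
R5 ← R5 − (5/11)·R1: [0, 6/11, 31/11]
R3 ← R3 − (28/51)·R2: [0, 0, 49/17]
R4 ← R4 + (26/17)·R2: [0, 0, 42/17]
R5 ← R5 + (2/17)·R2: [0, 0, 49/17]
R4 ← R4 − (6/7)·R3: [0, 0, 0]
R5 ← R5 − R3: [0, 0, 0]
Echelon form has 3 nonzero rows, so rank(B) = 3.
The row space has dimension equal to the rank: 3.

3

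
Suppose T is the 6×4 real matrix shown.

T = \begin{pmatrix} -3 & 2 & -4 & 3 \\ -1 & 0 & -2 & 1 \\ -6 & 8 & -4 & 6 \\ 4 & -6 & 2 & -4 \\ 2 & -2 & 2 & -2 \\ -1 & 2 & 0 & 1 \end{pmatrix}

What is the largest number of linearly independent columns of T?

Row reduce to echelon form.
R2 ← R2 − (1/3)·R1: [0, -2/3, -2/3, 0]
R3 ← R3 − (2)·R1: [0, 4, 4, 0]
R4 ← R4 + (4/3)·R1: [0, -10/3, -10/3, 0]
R5 ← R5 + (2/3)·R1: [0, -2/3, -2/3, 0]
R6 ← R6 − (1/3)·R1: [0, 4/3, 4/3, 0]
R3 ← R3 + (6)·R2: [0, 0, 0, 0]
R4 ← R4 − (5)·R2: [0, 0, 0, 0]
R5 ← R5 − R2: [0, 0, 0, 0]
R6 ← R6 + (2)·R2: [0, 0, 0, 0]
Echelon form has 2 nonzero rows, so rank(T) = 2.
The rank gives the maximum number of linearly independent columns: 2.

2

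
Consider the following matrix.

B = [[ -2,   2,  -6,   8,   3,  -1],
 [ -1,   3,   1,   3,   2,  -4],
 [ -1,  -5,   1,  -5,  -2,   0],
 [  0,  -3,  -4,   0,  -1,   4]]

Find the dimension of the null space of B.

3

Row reduce to echelon form.
R2 ← R2 − (1/2)·R1: [0, 2, 4, -1, 1/2, -7/2]
R3 ← R3 − (1/2)·R1: [0, -6, 4, -9, -7/2, 1/2]
R3 ← R3 + (3)·R2: [0, 0, 16, -12, -2, -10]
R4 ← R4 + (3/2)·R2: [0, 0, 2, -3/2, -1/4, -5/4]
R4 ← R4 − (1/8)·R3: [0, 0, 0, 0, 0, 0]
3 nonzero rows, so rank(B) = 3.
B has 6 columns; by rank–nullity, nullity = 6 − 3 = 3.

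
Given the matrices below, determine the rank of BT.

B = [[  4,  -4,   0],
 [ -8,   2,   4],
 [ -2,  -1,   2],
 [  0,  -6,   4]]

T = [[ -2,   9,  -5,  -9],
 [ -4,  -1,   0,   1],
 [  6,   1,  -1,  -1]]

2

First compute BT:
[[  8,  40, -20, -40],
 [ 32, -70,  36,  70],
 [ 20, -15,   8,  15],
 [ 48,  10,  -4, -10]]
Now row reduce the product.
R2 ← R2 − (4)·R1: [0, -230, 116, 230]
R3 ← R3 − (5/2)·R1: [0, -115, 58, 115]
R4 ← R4 − (6)·R1: [0, -230, 116, 230]
R3 ← R3 − (1/2)·R2: [0, 0, 0, 0]
R4 ← R4 − R2: [0, 0, 0, 0]
2 nonzero rows, so rank(BT) = 2.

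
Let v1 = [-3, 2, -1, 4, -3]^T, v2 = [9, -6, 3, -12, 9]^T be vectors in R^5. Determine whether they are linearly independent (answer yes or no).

no

Form the matrix with these vectors as rows and row reduce.
R2 ← R2 + (3)·R1: [0, 0, 0, 0, 0]
1 nonzero row, so the 2 vectors span a space of dimension 1.
Since 1 < 2, the vectors are linearly dependent.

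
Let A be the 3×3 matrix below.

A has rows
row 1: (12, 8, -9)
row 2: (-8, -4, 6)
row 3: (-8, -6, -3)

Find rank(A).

3

Row reduce to echelon form.
R2 ← R2 + (2/3)·R1: [0, 4/3, 0]
R3 ← R3 + (2/3)·R1: [0, -2/3, -9]
R3 ← R3 + (1/2)·R2: [0, 0, -9]
Echelon form has 3 nonzero rows, so rank(A) = 3.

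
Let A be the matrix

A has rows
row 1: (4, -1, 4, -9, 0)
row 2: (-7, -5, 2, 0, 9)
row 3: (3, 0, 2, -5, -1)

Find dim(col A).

2

Row reduce to echelon form.
R2 ← R2 + (7/4)·R1: [0, -27/4, 9, -63/4, 9]
R3 ← R3 − (3/4)·R1: [0, 3/4, -1, 7/4, -1]
R3 ← R3 + (1/9)·R2: [0, 0, 0, 0, 0]
Echelon form has 2 nonzero rows, so rank(A) = 2.
The column space has dimension equal to the rank: 2.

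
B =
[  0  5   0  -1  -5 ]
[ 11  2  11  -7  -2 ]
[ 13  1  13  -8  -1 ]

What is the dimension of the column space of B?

Row reduce to echelon form.
Swap R1 ↔ R2
R3 ← R3 − (13/11)·R1: [0, -15/11, 0, 3/11, 15/11]
R3 ← R3 + (3/11)·R2: [0, 0, 0, 0, 0]
Echelon form has 2 nonzero rows, so rank(B) = 2.
The column space has dimension equal to the rank: 2.

2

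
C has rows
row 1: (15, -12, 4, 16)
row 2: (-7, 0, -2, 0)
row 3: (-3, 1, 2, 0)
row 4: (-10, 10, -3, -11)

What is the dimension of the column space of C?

4

Row reduce to echelon form.
R2 ← R2 + (7/15)·R1: [0, -28/5, -2/15, 112/15]
R3 ← R3 + (1/5)·R1: [0, -7/5, 14/5, 16/5]
R4 ← R4 + (2/3)·R1: [0, 2, -1/3, -1/3]
R3 ← R3 − (1/4)·R2: [0, 0, 17/6, 4/3]
R4 ← R4 + (5/14)·R2: [0, 0, -8/21, 7/3]
R4 ← R4 + (16/119)·R3: [0, 0, 0, 299/119]
Echelon form has 4 nonzero rows, so rank(C) = 4.
The column space has dimension equal to the rank: 4.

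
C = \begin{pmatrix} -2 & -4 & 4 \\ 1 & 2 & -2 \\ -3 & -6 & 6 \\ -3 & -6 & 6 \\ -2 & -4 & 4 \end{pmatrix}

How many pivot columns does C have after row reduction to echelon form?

1

Row reduce to echelon form.
R2 ← R2 + (1/2)·R1: [0, 0, 0]
R3 ← R3 − (3/2)·R1: [0, 0, 0]
R4 ← R4 − (3/2)·R1: [0, 0, 0]
R5 ← R5 − R1: [0, 0, 0]
Echelon form has 1 nonzero row, so rank(C) = 1.
Each nonzero row contributes one pivot column: 1 pivot columns.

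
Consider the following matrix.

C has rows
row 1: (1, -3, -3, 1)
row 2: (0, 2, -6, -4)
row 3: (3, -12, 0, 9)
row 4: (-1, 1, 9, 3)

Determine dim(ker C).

Row reduce to echelon form.
R3 ← R3 − (3)·R1: [0, -3, 9, 6]
R4 ← R4 + R1: [0, -2, 6, 4]
R3 ← R3 + (3/2)·R2: [0, 0, 0, 0]
R4 ← R4 + R2: [0, 0, 0, 0]
2 nonzero rows, so rank(C) = 2.
C has 4 columns; by rank–nullity, nullity = 4 − 2 = 2.

2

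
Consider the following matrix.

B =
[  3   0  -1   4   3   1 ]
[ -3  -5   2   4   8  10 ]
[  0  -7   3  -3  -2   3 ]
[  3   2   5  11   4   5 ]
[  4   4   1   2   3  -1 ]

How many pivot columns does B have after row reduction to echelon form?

Row reduce to echelon form.
R2 ← R2 + R1: [0, -5, 1, 8, 11, 11]
R4 ← R4 − R1: [0, 2, 6, 7, 1, 4]
R5 ← R5 − (4/3)·R1: [0, 4, 7/3, -10/3, -1, -7/3]
R3 ← R3 − (7/5)·R2: [0, 0, 8/5, -71/5, -87/5, -62/5]
R4 ← R4 + (2/5)·R2: [0, 0, 32/5, 51/5, 27/5, 42/5]
R5 ← R5 + (4/5)·R2: [0, 0, 47/15, 46/15, 39/5, 97/15]
R4 ← R4 − (4)·R3: [0, 0, 0, 67, 75, 58]
R5 ← R5 − (47/24)·R3: [0, 0, 0, 247/8, 335/8, 123/4]
R5 ← R5 − (247/536)·R4: [0, 0, 0, 0, 490/67, 539/134]
Echelon form has 5 nonzero rows, so rank(B) = 5.
Each nonzero row contributes one pivot column: 5 pivot columns.

5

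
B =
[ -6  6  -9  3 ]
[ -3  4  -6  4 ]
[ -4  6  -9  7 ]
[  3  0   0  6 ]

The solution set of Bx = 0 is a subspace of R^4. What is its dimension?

2

Row reduce to echelon form.
R2 ← R2 − (1/2)·R1: [0, 1, -3/2, 5/2]
R3 ← R3 − (2/3)·R1: [0, 2, -3, 5]
R4 ← R4 + (1/2)·R1: [0, 3, -9/2, 15/2]
R3 ← R3 − (2)·R2: [0, 0, 0, 0]
R4 ← R4 − (3)·R2: [0, 0, 0, 0]
2 nonzero rows, so rank(B) = 2.
B has 4 columns; by rank–nullity, nullity = 4 − 2 = 2.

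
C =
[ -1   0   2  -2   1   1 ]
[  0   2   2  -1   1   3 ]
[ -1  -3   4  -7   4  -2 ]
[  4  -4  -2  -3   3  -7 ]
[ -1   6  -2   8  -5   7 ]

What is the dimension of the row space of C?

Row reduce to echelon form.
R3 ← R3 − R1: [0, -3, 2, -5, 3, -3]
R4 ← R4 + (4)·R1: [0, -4, 6, -11, 7, -3]
R5 ← R5 − R1: [0, 6, -4, 10, -6, 6]
R3 ← R3 + (3/2)·R2: [0, 0, 5, -13/2, 9/2, 3/2]
R4 ← R4 + (2)·R2: [0, 0, 10, -13, 9, 3]
R5 ← R5 − (3)·R2: [0, 0, -10, 13, -9, -3]
R4 ← R4 − (2)·R3: [0, 0, 0, 0, 0, 0]
R5 ← R5 + (2)·R3: [0, 0, 0, 0, 0, 0]
Echelon form has 3 nonzero rows, so rank(C) = 3.
The row space has dimension equal to the rank: 3.

3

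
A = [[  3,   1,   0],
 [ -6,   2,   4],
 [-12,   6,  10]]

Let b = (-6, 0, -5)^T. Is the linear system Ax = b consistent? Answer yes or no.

no

Row reduce the augmented matrix [A | b].
R2 ← R2 + (2)·R1: [0, 4, 4, -12]
R3 ← R3 + (4)·R1: [0, 10, 10, -29]
R3 ← R3 − (5/2)·R2: [0, 0, 0, 1]
The echelon form has 3 nonzero rows; the last pivot sits in the augmented column, so rank(A) = 2 but rank([A|b]) = 3.
Since the ranks differ, the system is inconsistent.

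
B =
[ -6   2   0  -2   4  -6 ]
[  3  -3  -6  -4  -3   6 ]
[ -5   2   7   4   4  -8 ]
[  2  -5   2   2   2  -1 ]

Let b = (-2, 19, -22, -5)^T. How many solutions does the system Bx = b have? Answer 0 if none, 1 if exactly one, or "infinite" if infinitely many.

infinite

Row reduce the augmented matrix [B | b].
R2 ← R2 + (1/2)·R1: [0, -2, -6, -5, -1, 3, 18]
R3 ← R3 − (5/6)·R1: [0, 1/3, 7, 17/3, 2/3, -3, -61/3]
R4 ← R4 + (1/3)·R1: [0, -13/3, 2, 4/3, 10/3, -3, -17/3]
R3 ← R3 + (1/6)·R2: [0, 0, 6, 29/6, 1/2, -5/2, -52/3]
R4 ← R4 − (13/6)·R2: [0, 0, 15, 73/6, 11/2, -19/2, -134/3]
R4 ← R4 − (5/2)·R3: [0, 0, 0, 1/12, 17/4, -13/4, -4/3]
The echelon form has 4 nonzero rows, and every pivot lies in the first 6 columns, so rank(B) = rank([B|b]) = 4.
The system is consistent.
rank = 4 < 6 unknowns, so there are infinitely many solutions.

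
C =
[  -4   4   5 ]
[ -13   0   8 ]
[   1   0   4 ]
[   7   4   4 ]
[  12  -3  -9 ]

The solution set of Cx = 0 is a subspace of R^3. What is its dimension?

0

Row reduce to echelon form.
R2 ← R2 − (13/4)·R1: [0, -13, -33/4]
R3 ← R3 + (1/4)·R1: [0, 1, 21/4]
R4 ← R4 + (7/4)·R1: [0, 11, 51/4]
R5 ← R5 + (3)·R1: [0, 9, 6]
R3 ← R3 + (1/13)·R2: [0, 0, 60/13]
R4 ← R4 + (11/13)·R2: [0, 0, 75/13]
R5 ← R5 + (9/13)·R2: [0, 0, 15/52]
R4 ← R4 − (5/4)·R3: [0, 0, 0]
R5 ← R5 − (1/16)·R3: [0, 0, 0]
3 nonzero rows, so rank(C) = 3.
C has 3 columns; by rank–nullity, nullity = 3 − 3 = 0.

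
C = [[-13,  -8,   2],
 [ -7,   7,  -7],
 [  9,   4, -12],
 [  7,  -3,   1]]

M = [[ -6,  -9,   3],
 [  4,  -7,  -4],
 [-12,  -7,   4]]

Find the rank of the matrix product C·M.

First compute CM:
[[ 22, 159,   1],
 [154,  63, -77],
 [106, -25, -37],
 [-66, -49,  37]]
Now row reduce the product.
R2 ← R2 − (7)·R1: [0, -1050, -84]
R3 ← R3 − (53/11)·R1: [0, -8702/11, -460/11]
R4 ← R4 + (3)·R1: [0, 428, 40]
R3 ← R3 − (4351/5775)·R2: [0, 0, 5904/275]
R4 ← R4 + (214/525)·R2: [0, 0, 144/25]
R4 ← R4 − (11/41)·R3: [0, 0, 0]
3 nonzero rows, so rank(CM) = 3.

3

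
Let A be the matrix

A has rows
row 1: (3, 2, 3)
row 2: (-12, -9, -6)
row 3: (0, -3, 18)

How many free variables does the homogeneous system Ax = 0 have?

Row reduce to echelon form.
R2 ← R2 + (4)·R1: [0, -1, 6]
R3 ← R3 − (3)·R2: [0, 0, 0]
2 nonzero rows, so rank(A) = 2.
A has 3 columns; by rank–nullity, nullity = 3 − 2 = 1.

1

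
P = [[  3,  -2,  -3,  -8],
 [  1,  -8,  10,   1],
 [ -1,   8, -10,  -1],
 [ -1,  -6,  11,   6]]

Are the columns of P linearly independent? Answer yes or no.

Row reduce P to echelon form.
R2 ← R2 − (1/3)·R1: [0, -22/3, 11, 11/3]
R3 ← R3 + (1/3)·R1: [0, 22/3, -11, -11/3]
R4 ← R4 + (1/3)·R1: [0, -20/3, 10, 10/3]
R3 ← R3 + R2: [0, 0, 0, 0]
R4 ← R4 − (10/11)·R2: [0, 0, 0, 0]
2 pivots among 4 columns.
Only 2 < 4 pivot columns, so the columns are linearly dependent.

no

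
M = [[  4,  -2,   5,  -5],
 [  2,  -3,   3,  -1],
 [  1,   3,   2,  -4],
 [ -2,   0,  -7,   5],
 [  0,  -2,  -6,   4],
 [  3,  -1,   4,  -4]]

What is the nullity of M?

0

Row reduce to echelon form.
R2 ← R2 − (1/2)·R1: [0, -2, 1/2, 3/2]
R3 ← R3 − (1/4)·R1: [0, 7/2, 3/4, -11/4]
R4 ← R4 + (1/2)·R1: [0, -1, -9/2, 5/2]
R6 ← R6 − (3/4)·R1: [0, 1/2, 1/4, -1/4]
R3 ← R3 + (7/4)·R2: [0, 0, 13/8, -1/8]
R4 ← R4 − (1/2)·R2: [0, 0, -19/4, 7/4]
R5 ← R5 − R2: [0, 0, -13/2, 5/2]
R6 ← R6 + (1/4)·R2: [0, 0, 3/8, 1/8]
R4 ← R4 + (38/13)·R3: [0, 0, 0, 18/13]
R5 ← R5 + (4)·R3: [0, 0, 0, 2]
R6 ← R6 − (3/13)·R3: [0, 0, 0, 2/13]
R5 ← R5 − (13/9)·R4: [0, 0, 0, 0]
R6 ← R6 − (1/9)·R4: [0, 0, 0, 0]
4 nonzero rows, so rank(M) = 4.
M has 4 columns; by rank–nullity, nullity = 4 − 4 = 0.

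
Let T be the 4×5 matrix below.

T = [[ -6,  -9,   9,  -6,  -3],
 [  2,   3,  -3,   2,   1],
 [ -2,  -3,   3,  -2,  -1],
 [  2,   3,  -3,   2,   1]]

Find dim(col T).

Row reduce to echelon form.
R2 ← R2 + (1/3)·R1: [0, 0, 0, 0, 0]
R3 ← R3 − (1/3)·R1: [0, 0, 0, 0, 0]
R4 ← R4 + (1/3)·R1: [0, 0, 0, 0, 0]
Echelon form has 1 nonzero row, so rank(T) = 1.
The column space has dimension equal to the rank: 1.

1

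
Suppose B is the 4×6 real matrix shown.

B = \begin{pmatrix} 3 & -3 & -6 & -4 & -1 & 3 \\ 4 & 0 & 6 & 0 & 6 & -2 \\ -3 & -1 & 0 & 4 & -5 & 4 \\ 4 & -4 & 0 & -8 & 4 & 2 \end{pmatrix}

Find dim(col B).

Row reduce to echelon form.
R2 ← R2 − (4/3)·R1: [0, 4, 14, 16/3, 22/3, -6]
R3 ← R3 + R1: [0, -4, -6, 0, -6, 7]
R4 ← R4 − (4/3)·R1: [0, 0, 8, -8/3, 16/3, -2]
R3 ← R3 + R2: [0, 0, 8, 16/3, 4/3, 1]
R4 ← R4 − R3: [0, 0, 0, -8, 4, -3]
Echelon form has 4 nonzero rows, so rank(B) = 4.
The column space has dimension equal to the rank: 4.

4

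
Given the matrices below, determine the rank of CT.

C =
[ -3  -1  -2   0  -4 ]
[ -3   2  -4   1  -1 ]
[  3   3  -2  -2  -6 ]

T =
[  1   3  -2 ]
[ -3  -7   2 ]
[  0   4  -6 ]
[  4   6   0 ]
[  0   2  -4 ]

First compute CT:
[[  0, -18,  32],
 [ -5, -35,  38],
 [-14, -44,  36]]
Now row reduce the product.
Swap R1 ↔ R2
R3 ← R3 − (14/5)·R1: [0, 54, -352/5]
R3 ← R3 + (3)·R2: [0, 0, 128/5]
3 nonzero rows, so rank(CT) = 3.

3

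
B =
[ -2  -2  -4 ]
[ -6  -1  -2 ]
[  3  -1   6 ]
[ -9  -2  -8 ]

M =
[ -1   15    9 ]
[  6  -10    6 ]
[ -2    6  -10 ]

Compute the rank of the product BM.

First compute BM:
[[ -2, -34,  10],
 [  4, -92, -40],
 [-21,  91, -39],
 [ 13, -163, -13]]
Now row reduce the product.
R2 ← R2 + (2)·R1: [0, -160, -20]
R3 ← R3 − (21/2)·R1: [0, 448, -144]
R4 ← R4 + (13/2)·R1: [0, -384, 52]
R3 ← R3 + (14/5)·R2: [0, 0, -200]
R4 ← R4 − (12/5)·R2: [0, 0, 100]
R4 ← R4 + (1/2)·R3: [0, 0, 0]
3 nonzero rows, so rank(BM) = 3.

3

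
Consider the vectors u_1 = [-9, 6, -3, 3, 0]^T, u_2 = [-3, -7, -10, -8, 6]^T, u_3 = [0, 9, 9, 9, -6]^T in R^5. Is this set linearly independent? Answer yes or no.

Form the matrix with these vectors as rows and row reduce.
R2 ← R2 − (1/3)·R1: [0, -9, -9, -9, 6]
R3 ← R3 + R2: [0, 0, 0, 0, 0]
2 nonzero rows, so the 3 vectors span a space of dimension 2.
Since 2 < 3, the vectors are linearly dependent.

no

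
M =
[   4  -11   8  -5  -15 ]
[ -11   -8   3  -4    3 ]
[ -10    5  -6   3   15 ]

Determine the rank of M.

Row reduce to echelon form.
R2 ← R2 + (11/4)·R1: [0, -153/4, 25, -71/4, -153/4]
R3 ← R3 + (5/2)·R1: [0, -45/2, 14, -19/2, -45/2]
R3 ← R3 − (10/17)·R2: [0, 0, -12/17, 16/17, 0]
Echelon form has 3 nonzero rows, so rank(M) = 3.

3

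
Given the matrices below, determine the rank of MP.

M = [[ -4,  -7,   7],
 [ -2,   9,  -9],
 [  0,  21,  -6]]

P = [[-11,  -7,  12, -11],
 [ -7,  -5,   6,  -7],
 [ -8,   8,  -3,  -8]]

3

First compute MP:
[[ 37, 119, -111,  37],
 [ 31, -103,  57,  31],
 [-99, -153, 144, -99]]
Now row reduce the product.
R2 ← R2 − (31/37)·R1: [0, -7500/37, 150, 0]
R3 ← R3 + (99/37)·R1: [0, 6120/37, -153, 0]
R3 ← R3 + (102/125)·R2: [0, 0, -153/5, 0]
3 nonzero rows, so rank(MP) = 3.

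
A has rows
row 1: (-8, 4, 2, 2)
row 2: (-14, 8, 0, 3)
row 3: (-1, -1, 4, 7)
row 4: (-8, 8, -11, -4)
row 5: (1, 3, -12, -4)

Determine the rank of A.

3

Row reduce to echelon form.
R2 ← R2 − (7/4)·R1: [0, 1, -7/2, -1/2]
R3 ← R3 − (1/8)·R1: [0, -3/2, 15/4, 27/4]
R4 ← R4 − R1: [0, 4, -13, -6]
R5 ← R5 + (1/8)·R1: [0, 7/2, -47/4, -15/4]
R3 ← R3 + (3/2)·R2: [0, 0, -3/2, 6]
R4 ← R4 − (4)·R2: [0, 0, 1, -4]
R5 ← R5 − (7/2)·R2: [0, 0, 1/2, -2]
R4 ← R4 + (2/3)·R3: [0, 0, 0, 0]
R5 ← R5 + (1/3)·R3: [0, 0, 0, 0]
Echelon form has 3 nonzero rows, so rank(A) = 3.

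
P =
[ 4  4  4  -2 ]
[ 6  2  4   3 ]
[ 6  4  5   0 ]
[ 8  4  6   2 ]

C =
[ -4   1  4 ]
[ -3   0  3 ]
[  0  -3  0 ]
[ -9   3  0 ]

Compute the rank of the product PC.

First compute PC:
[[-10, -14,  28],
 [-57,   3,  30],
 [-36,  -9,  36],
 [-62,  -4,  44]]
Now row reduce the product.
R2 ← R2 − (57/10)·R1: [0, 414/5, -648/5]
R3 ← R3 − (18/5)·R1: [0, 207/5, -324/5]
R4 ← R4 − (31/5)·R1: [0, 414/5, -648/5]
R3 ← R3 − (1/2)·R2: [0, 0, 0]
R4 ← R4 − R2: [0, 0, 0]
2 nonzero rows, so rank(PC) = 2.

2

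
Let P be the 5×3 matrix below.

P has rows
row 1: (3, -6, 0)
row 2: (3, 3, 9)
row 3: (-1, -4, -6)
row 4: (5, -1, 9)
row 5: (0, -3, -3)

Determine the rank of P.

2

Row reduce to echelon form.
R2 ← R2 − R1: [0, 9, 9]
R3 ← R3 + (1/3)·R1: [0, -6, -6]
R4 ← R4 − (5/3)·R1: [0, 9, 9]
R3 ← R3 + (2/3)·R2: [0, 0, 0]
R4 ← R4 − R2: [0, 0, 0]
R5 ← R5 + (1/3)·R2: [0, 0, 0]
Echelon form has 2 nonzero rows, so rank(P) = 2.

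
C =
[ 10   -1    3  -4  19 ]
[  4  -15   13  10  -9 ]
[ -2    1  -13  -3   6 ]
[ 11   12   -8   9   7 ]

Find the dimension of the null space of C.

1

Row reduce to echelon form.
R2 ← R2 − (2/5)·R1: [0, -73/5, 59/5, 58/5, -83/5]
R3 ← R3 + (1/5)·R1: [0, 4/5, -62/5, -19/5, 49/5]
R4 ← R4 − (11/10)·R1: [0, 131/10, -113/10, 67/5, -139/10]
R3 ← R3 + (4/73)·R2: [0, 0, -858/73, -231/73, 649/73]
R4 ← R4 + (131/146)·R2: [0, 0, -52/73, 1738/73, -2102/73]
R4 ← R4 − (2/33)·R3: [0, 0, 0, 24, -88/3]
4 nonzero rows, so rank(C) = 4.
C has 5 columns; by rank–nullity, nullity = 5 − 4 = 1.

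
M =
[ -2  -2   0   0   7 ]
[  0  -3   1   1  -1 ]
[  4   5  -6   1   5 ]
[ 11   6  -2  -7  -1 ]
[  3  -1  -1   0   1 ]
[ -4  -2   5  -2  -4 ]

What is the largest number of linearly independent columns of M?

5

Row reduce to echelon form.
R3 ← R3 + (2)·R1: [0, 1, -6, 1, 19]
R4 ← R4 + (11/2)·R1: [0, -5, -2, -7, 75/2]
R5 ← R5 + (3/2)·R1: [0, -4, -1, 0, 23/2]
R6 ← R6 − (2)·R1: [0, 2, 5, -2, -18]
R3 ← R3 + (1/3)·R2: [0, 0, -17/3, 4/3, 56/3]
R4 ← R4 − (5/3)·R2: [0, 0, -11/3, -26/3, 235/6]
R5 ← R5 − (4/3)·R2: [0, 0, -7/3, -4/3, 77/6]
R6 ← R6 + (2/3)·R2: [0, 0, 17/3, -4/3, -56/3]
R4 ← R4 − (11/17)·R3: [0, 0, 0, -162/17, 921/34]
R5 ← R5 − (7/17)·R3: [0, 0, 0, -32/17, 175/34]
R6 ← R6 + R3: [0, 0, 0, 0, 0]
R5 ← R5 − (16/81)·R4: [0, 0, 0, 0, -11/54]
Echelon form has 5 nonzero rows, so rank(M) = 5.
The rank gives the maximum number of linearly independent columns: 5.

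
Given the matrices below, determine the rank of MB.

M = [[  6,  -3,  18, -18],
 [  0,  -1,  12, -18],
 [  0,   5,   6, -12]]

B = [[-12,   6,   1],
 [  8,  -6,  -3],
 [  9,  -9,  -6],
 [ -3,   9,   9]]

2

First compute MB:
[[120, -270, -255],
 [154, -264, -231],
 [130, -192, -159]]
Now row reduce the product.
R2 ← R2 − (77/60)·R1: [0, 165/2, 385/4]
R3 ← R3 − (13/12)·R1: [0, 201/2, 469/4]
R3 ← R3 − (67/55)·R2: [0, 0, 0]
2 nonzero rows, so rank(MB) = 2.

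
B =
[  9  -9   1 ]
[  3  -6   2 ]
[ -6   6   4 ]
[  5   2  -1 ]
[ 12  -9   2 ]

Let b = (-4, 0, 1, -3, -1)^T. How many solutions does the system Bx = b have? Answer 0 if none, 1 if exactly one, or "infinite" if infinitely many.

Row reduce the augmented matrix [B | b].
R2 ← R2 − (1/3)·R1: [0, -3, 5/3, 4/3]
R3 ← R3 + (2/3)·R1: [0, 0, 14/3, -5/3]
R4 ← R4 − (5/9)·R1: [0, 7, -14/9, -7/9]
R5 ← R5 − (4/3)·R1: [0, 3, 2/3, 13/3]
R4 ← R4 + (7/3)·R2: [0, 0, 7/3, 7/3]
R5 ← R5 + R2: [0, 0, 7/3, 17/3]
R4 ← R4 − (1/2)·R3: [0, 0, 0, 19/6]
R5 ← R5 − (1/2)·R3: [0, 0, 0, 13/2]
R5 ← R5 − (39/19)·R4: [0, 0, 0, 0]
The echelon form has 4 nonzero rows; the last pivot sits in the augmented column, so rank(B) = 3 but rank([B|b]) = 4.
Since the ranks differ, the system is inconsistent.
It has no solutions.

0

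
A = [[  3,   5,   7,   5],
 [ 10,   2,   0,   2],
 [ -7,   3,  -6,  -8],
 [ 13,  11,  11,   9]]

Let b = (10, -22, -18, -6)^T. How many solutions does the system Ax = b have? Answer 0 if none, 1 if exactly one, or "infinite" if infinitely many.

infinite

Row reduce the augmented matrix [A | b].
R2 ← R2 − (10/3)·R1: [0, -44/3, -70/3, -44/3, -166/3]
R3 ← R3 + (7/3)·R1: [0, 44/3, 31/3, 11/3, 16/3]
R4 ← R4 − (13/3)·R1: [0, -32/3, -58/3, -38/3, -148/3]
R3 ← R3 + R2: [0, 0, -13, -11, -50]
R4 ← R4 − (8/11)·R2: [0, 0, -26/11, -2, -100/11]
R4 ← R4 − (2/11)·R3: [0, 0, 0, 0, 0]
The echelon form has 3 nonzero rows, and every pivot lies in the first 4 columns, so rank(A) = rank([A|b]) = 3.
The system is consistent.
rank = 3 < 4 unknowns, so there are infinitely many solutions.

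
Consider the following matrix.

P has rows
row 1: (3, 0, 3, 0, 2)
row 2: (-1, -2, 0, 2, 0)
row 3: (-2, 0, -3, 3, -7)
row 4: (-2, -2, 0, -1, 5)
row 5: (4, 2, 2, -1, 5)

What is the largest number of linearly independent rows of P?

4

Row reduce to echelon form.
R2 ← R2 + (1/3)·R1: [0, -2, 1, 2, 2/3]
R3 ← R3 + (2/3)·R1: [0, 0, -1, 3, -17/3]
R4 ← R4 + (2/3)·R1: [0, -2, 2, -1, 19/3]
R5 ← R5 − (4/3)·R1: [0, 2, -2, -1, 7/3]
R4 ← R4 − R2: [0, 0, 1, -3, 17/3]
R5 ← R5 + R2: [0, 0, -1, 1, 3]
R4 ← R4 + R3: [0, 0, 0, 0, 0]
R5 ← R5 − R3: [0, 0, 0, -2, 26/3]
Swap R4 ↔ R5
Echelon form has 4 nonzero rows, so rank(P) = 4.
The rank gives the maximum number of linearly independent rows: 4.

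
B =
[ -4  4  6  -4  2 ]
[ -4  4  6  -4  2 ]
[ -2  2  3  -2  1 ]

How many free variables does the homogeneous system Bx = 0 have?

Row reduce to echelon form.
R2 ← R2 − R1: [0, 0, 0, 0, 0]
R3 ← R3 − (1/2)·R1: [0, 0, 0, 0, 0]
1 nonzero row, so rank(B) = 1.
B has 5 columns; by rank–nullity, nullity = 5 − 1 = 4.

4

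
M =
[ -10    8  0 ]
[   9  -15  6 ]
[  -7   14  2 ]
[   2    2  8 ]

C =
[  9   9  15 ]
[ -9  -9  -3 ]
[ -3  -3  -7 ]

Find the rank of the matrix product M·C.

First compute MC:
[[-162, -162, -174],
 [198, 198, 138],
 [-195, -195, -161],
 [-24, -24, -32]]
Now row reduce the product.
R2 ← R2 + (11/9)·R1: [0, 0, -224/3]
R3 ← R3 − (65/54)·R1: [0, 0, 436/9]
R4 ← R4 − (4/27)·R1: [0, 0, -56/9]
R3 ← R3 + (109/168)·R2: [0, 0, 0]
R4 ← R4 − (1/12)·R2: [0, 0, 0]
2 nonzero rows, so rank(MC) = 2.

2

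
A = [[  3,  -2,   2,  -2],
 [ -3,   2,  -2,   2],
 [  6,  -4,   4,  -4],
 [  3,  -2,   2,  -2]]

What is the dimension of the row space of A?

1

Row reduce to echelon form.
R2 ← R2 + R1: [0, 0, 0, 0]
R3 ← R3 − (2)·R1: [0, 0, 0, 0]
R4 ← R4 − R1: [0, 0, 0, 0]
Echelon form has 1 nonzero row, so rank(A) = 1.
The row space has dimension equal to the rank: 1.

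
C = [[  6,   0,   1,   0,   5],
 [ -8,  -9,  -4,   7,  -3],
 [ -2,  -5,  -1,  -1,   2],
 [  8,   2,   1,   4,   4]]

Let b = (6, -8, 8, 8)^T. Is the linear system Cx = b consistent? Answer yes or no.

no

Row reduce the augmented matrix [C | b].
R2 ← R2 + (4/3)·R1: [0, -9, -8/3, 7, 11/3, 0]
R3 ← R3 + (1/3)·R1: [0, -5, -2/3, -1, 11/3, 10]
R4 ← R4 − (4/3)·R1: [0, 2, -1/3, 4, -8/3, 0]
R3 ← R3 − (5/9)·R2: [0, 0, 22/27, -44/9, 44/27, 10]
R4 ← R4 + (2/9)·R2: [0, 0, -25/27, 50/9, -50/27, 0]
R4 ← R4 + (25/22)·R3: [0, 0, 0, 0, 0, 125/11]
The echelon form has 4 nonzero rows; the last pivot sits in the augmented column, so rank(C) = 3 but rank([C|b]) = 4.
Since the ranks differ, the system is inconsistent.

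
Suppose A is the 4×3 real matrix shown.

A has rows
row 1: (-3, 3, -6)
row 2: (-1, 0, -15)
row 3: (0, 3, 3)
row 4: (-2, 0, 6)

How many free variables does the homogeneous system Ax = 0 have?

0

Row reduce to echelon form.
R2 ← R2 − (1/3)·R1: [0, -1, -13]
R4 ← R4 − (2/3)·R1: [0, -2, 10]
R3 ← R3 + (3)·R2: [0, 0, -36]
R4 ← R4 − (2)·R2: [0, 0, 36]
R4 ← R4 + R3: [0, 0, 0]
3 nonzero rows, so rank(A) = 3.
A has 3 columns; by rank–nullity, nullity = 3 − 3 = 0.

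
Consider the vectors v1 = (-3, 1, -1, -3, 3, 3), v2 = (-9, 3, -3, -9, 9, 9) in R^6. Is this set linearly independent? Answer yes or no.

no

Form the matrix with these vectors as rows and row reduce.
R2 ← R2 − (3)·R1: [0, 0, 0, 0, 0, 0]
1 nonzero row, so the 2 vectors span a space of dimension 1.
Since 1 < 2, the vectors are linearly dependent.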